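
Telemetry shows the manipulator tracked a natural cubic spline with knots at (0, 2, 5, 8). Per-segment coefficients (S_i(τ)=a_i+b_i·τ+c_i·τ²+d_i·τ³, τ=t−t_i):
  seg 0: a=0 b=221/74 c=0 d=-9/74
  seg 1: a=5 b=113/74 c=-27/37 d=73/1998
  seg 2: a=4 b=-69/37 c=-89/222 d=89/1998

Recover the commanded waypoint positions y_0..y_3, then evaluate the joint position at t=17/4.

y_0 = S_0(0) = a_0 = 0
y_1 = S_1(0) = a_1 = 5
y_2 = S_2(0) = a_2 = 4
y_3 = S_2(3) = -4
t_q=17/4 is in segment 1 (τ=9/4); S_1(τ)=24427/4736

y_0=0 y_1=5 y_2=4 y_3=-4
S(17/4) = 24427/4736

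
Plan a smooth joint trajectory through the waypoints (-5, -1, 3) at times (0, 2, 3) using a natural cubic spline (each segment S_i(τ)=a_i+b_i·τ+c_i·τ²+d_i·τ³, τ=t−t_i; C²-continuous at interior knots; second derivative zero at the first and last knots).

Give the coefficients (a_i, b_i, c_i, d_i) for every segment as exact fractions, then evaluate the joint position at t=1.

Δ: Δ0=2, Δ1=4
row 1: diag=6, rhs=12; c'=1/6, d'=2
back: M1=2
M: M0=0, M1=2, M2=0
seg 0: a=-5, c=M0/2=0, d=(M1−M0)/(6·2)=1/6, b=Δ0−h0·(2M0+M1)/6=4/3
seg 1: a=-1, c=M1/2=1, d=(M2−M1)/(6·1)=-1/3, b=Δ1−h1·(2M1+M2)/6=10/3
t_q=1 → seg 0, τ=1; S=-5+4/3·τ+0·τ²+1/6·τ³=-7/2

  seg 0: a=-5 b=4/3 c=0 d=1/6
  seg 1: a=-1 b=10/3 c=1 d=-1/3
S(1) = -7/2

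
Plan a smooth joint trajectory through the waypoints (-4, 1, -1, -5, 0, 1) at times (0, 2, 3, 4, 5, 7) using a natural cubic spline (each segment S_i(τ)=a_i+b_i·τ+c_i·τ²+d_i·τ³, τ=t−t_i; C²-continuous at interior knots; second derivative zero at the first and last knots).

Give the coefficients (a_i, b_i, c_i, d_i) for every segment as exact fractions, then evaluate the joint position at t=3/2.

  seg 0: a=-4 b=3595/986 c=0 d=-565/1972
  seg 1: a=1 b=205/986 c=-1695/986 d=-241/493
  seg 2: a=-1 b=-4631/986 c=-3141/986 d=66/17
  seg 3: a=-5 b=571/986 c=8343/986 d=-1992/493
  seg 4: a=0 b=5305/986 c=-3609/986 d=1203/1972
S(3/2) = 7921/15776

Δ: Δ0=5/2, Δ1=-2, Δ2=-4, Δ3=5, Δ4=1/2
row 1: diag=6, rhs=-27; c'=1/6, d'=-9/2
row 2: denom=4−1·1/6=23/6; d'=(-12−1·-9/2)/(23/6)=-45/23
row 3: denom=4−1·6/23=86/23; d'=(54−1·-45/23)/(86/23)=1287/86
row 4: denom=6−1·23/86=493/86; d'=(-27−1·1287/86)/(493/86)=-3609/493
back: M4=-3609/493
back: M3=1287/86−23/86·-3609/493=8343/493
back: M2=-45/23−6/23·8343/493=-3141/493
back: M1=-9/2−1/6·-3141/493=-1695/493
M: M0=0, M1=-1695/493, M2=-3141/493, M3=8343/493, M4=-3609/493, M5=0
seg 0: a=-4, c=M0/2=0, d=(M1−M0)/(6·2)=-565/1972, b=Δ0−h0·(2M0+M1)/6=3595/986
seg 1: a=1, c=M1/2=-1695/986, d=(M2−M1)/(6·1)=-241/493, b=Δ1−h1·(2M1+M2)/6=205/986
seg 2: a=-1, c=M2/2=-3141/986, d=(M3−M2)/(6·1)=66/17, b=Δ2−h2·(2M2+M3)/6=-4631/986
seg 3: a=-5, c=M3/2=8343/986, d=(M4−M3)/(6·1)=-1992/493, b=Δ3−h3·(2M3+M4)/6=571/986
seg 4: a=0, c=M4/2=-3609/986, d=(M5−M4)/(6·2)=1203/1972, b=Δ4−h4·(2M4+M5)/6=5305/986
t_q=3/2 → seg 0, τ=3/2; S=-4+3595/986·τ+0·τ²+-565/1972·τ³=7921/15776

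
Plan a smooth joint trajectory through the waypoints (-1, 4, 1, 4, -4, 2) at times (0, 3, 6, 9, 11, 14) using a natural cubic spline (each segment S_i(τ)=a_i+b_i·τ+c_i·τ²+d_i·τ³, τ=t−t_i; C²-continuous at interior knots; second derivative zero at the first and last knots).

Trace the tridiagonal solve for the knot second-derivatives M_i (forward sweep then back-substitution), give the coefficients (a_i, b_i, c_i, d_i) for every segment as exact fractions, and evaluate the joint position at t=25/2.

  seg 0: a=-1 b=587/220 c=0 d=-661/5940
  seg 1: a=4 b=-37/110 c=-661/660 d=103/396
  seg 2: a=1 b=149/220 c=221/165 d=-271/660
  seg 3: a=4 b=-261/110 c=-311/132 d=509/660
  seg 4: a=-4 b=-839/330 c=1499/660 d=-1499/5940
S(25/2) = -6257/1760

Δ: Δ0=5/3, Δ1=-1, Δ2=1, Δ3=-4, Δ4=2
row 1: diag=12, rhs=-16; c'=1/4, d'=-4/3
row 2: denom=12−3·1/4=45/4; d'=(12−3·-4/3)/(45/4)=64/45
row 3: denom=10−3·4/15=46/5; d'=(-30−3·64/45)/(46/5)=-257/69
row 4: denom=10−2·5/23=220/23; d'=(36−2·-257/69)/(220/23)=1499/330
back: M4=1499/330
back: M3=-257/69−5/23·1499/330=-311/66
back: M2=64/45−4/15·-311/66=442/165
back: M1=-4/3−1/4·442/165=-661/330
M: M0=0, M1=-661/330, M2=442/165, M3=-311/66, M4=1499/330, M5=0
seg 0: a=-1, c=M0/2=0, d=(M1−M0)/(6·3)=-661/5940, b=Δ0−h0·(2M0+M1)/6=587/220
seg 1: a=4, c=M1/2=-661/660, d=(M2−M1)/(6·3)=103/396, b=Δ1−h1·(2M1+M2)/6=-37/110
seg 2: a=1, c=M2/2=221/165, d=(M3−M2)/(6·3)=-271/660, b=Δ2−h2·(2M2+M3)/6=149/220
seg 3: a=4, c=M3/2=-311/132, d=(M4−M3)/(6·2)=509/660, b=Δ3−h3·(2M3+M4)/6=-261/110
seg 4: a=-4, c=M4/2=1499/660, d=(M5−M4)/(6·3)=-1499/5940, b=Δ4−h4·(2M4+M5)/6=-839/330
t_q=25/2 → seg 4, τ=3/2; S=-4+-839/330·τ+1499/660·τ²+-1499/5940·τ³=-6257/1760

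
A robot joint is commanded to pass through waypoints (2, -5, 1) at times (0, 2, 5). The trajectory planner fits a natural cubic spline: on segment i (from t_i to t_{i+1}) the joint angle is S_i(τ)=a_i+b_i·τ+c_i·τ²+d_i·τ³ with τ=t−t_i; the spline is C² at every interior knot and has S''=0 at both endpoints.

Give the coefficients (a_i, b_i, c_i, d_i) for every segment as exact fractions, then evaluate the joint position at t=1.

Δ: Δ0=-7/2, Δ1=2
row 1: diag=10, rhs=33; c'=3/10, d'=33/10
back: M1=33/10
M: M0=0, M1=33/10, M2=0
seg 0: a=2, c=M0/2=0, d=(M1−M0)/(6·2)=11/40, b=Δ0−h0·(2M0+M1)/6=-23/5
seg 1: a=-5, c=M1/2=33/20, d=(M2−M1)/(6·3)=-11/60, b=Δ1−h1·(2M1+M2)/6=-13/10
t_q=1 → seg 0, τ=1; S=2+-23/5·τ+0·τ²+11/40·τ³=-93/40

  seg 0: a=2 b=-23/5 c=0 d=11/40
  seg 1: a=-5 b=-13/10 c=33/20 d=-11/60
S(1) = -93/40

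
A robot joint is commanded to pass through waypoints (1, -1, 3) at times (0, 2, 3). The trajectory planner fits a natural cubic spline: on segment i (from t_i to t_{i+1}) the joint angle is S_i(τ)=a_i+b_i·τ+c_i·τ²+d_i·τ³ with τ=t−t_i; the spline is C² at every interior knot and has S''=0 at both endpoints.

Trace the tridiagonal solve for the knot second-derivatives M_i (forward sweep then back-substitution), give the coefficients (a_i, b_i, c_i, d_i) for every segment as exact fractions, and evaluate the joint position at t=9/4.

  seg 0: a=1 b=-8/3 c=0 d=5/12
  seg 1: a=-1 b=7/3 c=5/2 d=-5/6
S(9/4) = -35/128

Δ: Δ0=-1, Δ1=4
row 1: diag=6, rhs=30; c'=1/6, d'=5
back: M1=5
M: M0=0, M1=5, M2=0
seg 0: a=1, c=M0/2=0, d=(M1−M0)/(6·2)=5/12, b=Δ0−h0·(2M0+M1)/6=-8/3
seg 1: a=-1, c=M1/2=5/2, d=(M2−M1)/(6·1)=-5/6, b=Δ1−h1·(2M1+M2)/6=7/3
t_q=9/4 → seg 1, τ=1/4; S=-1+7/3·τ+5/2·τ²+-5/6·τ³=-35/128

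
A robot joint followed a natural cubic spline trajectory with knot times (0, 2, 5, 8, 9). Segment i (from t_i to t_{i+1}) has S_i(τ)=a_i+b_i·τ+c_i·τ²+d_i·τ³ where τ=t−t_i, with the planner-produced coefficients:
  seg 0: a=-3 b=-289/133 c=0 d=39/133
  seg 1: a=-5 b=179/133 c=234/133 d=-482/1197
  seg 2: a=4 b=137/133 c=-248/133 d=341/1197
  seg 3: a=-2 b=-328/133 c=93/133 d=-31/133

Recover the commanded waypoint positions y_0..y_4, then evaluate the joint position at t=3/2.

y_0 = S_0(0) = a_0 = -3
y_1 = S_1(0) = a_1 = -5
y_2 = S_2(0) = a_2 = 4
y_3 = S_3(0) = a_3 = -2
y_4 = S_3(1) = -4
t_q=3/2 is in segment 0 (τ=3/2); S_0(τ)=-801/152

y_0=-3 y_1=-5 y_2=4 y_3=-2 y_4=-4
S(3/2) = -801/152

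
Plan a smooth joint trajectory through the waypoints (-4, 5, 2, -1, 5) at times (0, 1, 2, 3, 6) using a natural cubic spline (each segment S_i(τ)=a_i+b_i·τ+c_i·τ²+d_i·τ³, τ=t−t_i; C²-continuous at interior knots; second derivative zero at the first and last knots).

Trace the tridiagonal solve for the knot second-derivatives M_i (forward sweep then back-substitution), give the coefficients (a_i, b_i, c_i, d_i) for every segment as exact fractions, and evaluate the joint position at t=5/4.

Δ: Δ0=9, Δ1=-3, Δ2=-3, Δ3=2
row 1: diag=4, rhs=-72; c'=1/4, d'=-18
row 2: denom=4−1·1/4=15/4; d'=(0−1·-18)/(15/4)=24/5
row 3: denom=8−1·4/15=116/15; d'=(30−1·24/5)/(116/15)=189/58
back: M3=189/58
back: M2=24/5−4/15·189/58=114/29
back: M1=-18−1/4·114/29=-1101/58
M: M0=0, M1=-1101/58, M2=114/29, M3=189/58, M4=0
seg 0: a=-4, c=M0/2=0, d=(M1−M0)/(6·1)=-367/116, b=Δ0−h0·(2M0+M1)/6=1411/116
seg 1: a=5, c=M1/2=-1101/116, d=(M2−M1)/(6·1)=443/116, b=Δ1−h1·(2M1+M2)/6=155/58
seg 2: a=2, c=M2/2=57/29, d=(M3−M2)/(6·1)=-13/116, b=Δ2−h2·(2M2+M3)/6=-563/116
seg 3: a=-1, c=M3/2=189/116, d=(M4−M3)/(6·3)=-21/116, b=Δ3−h3·(2M3+M4)/6=-73/58
t_q=5/4 → seg 1, τ=1/4; S=5+155/58·τ+-1101/116·τ²+443/116·τ³=38119/7424

  seg 0: a=-4 b=1411/116 c=0 d=-367/116
  seg 1: a=5 b=155/58 c=-1101/116 d=443/116
  seg 2: a=2 b=-563/116 c=57/29 d=-13/116
  seg 3: a=-1 b=-73/58 c=189/116 d=-21/116
S(5/4) = 38119/7424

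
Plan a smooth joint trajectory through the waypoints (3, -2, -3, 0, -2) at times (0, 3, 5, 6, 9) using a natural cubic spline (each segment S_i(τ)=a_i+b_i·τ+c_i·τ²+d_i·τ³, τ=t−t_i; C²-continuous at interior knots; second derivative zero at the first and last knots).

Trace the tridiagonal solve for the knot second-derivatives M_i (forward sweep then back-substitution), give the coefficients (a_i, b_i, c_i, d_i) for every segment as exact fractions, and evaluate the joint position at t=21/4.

Δ: Δ0=-5/3, Δ1=-1/2, Δ2=3, Δ3=-2/3
row 1: diag=10, rhs=7; c'=1/5, d'=7/10
row 2: denom=6−2·1/5=28/5; d'=(21−2·7/10)/(28/5)=7/2
row 3: denom=8−1·5/28=219/28; d'=(-22−1·7/2)/(219/28)=-238/73
back: M3=-238/73
back: M2=7/2−5/28·-238/73=298/73
back: M1=7/10−1/5·298/73=-17/146
M: M0=0, M1=-17/146, M2=298/73, M3=-238/73, M4=0
seg 0: a=3, c=M0/2=0, d=(M1−M0)/(6·3)=-17/2628, b=Δ0−h0·(2M0+M1)/6=-1409/876
seg 1: a=-2, c=M1/2=-17/292, d=(M2−M1)/(6·2)=613/1752, b=Δ1−h1·(2M1+M2)/6=-781/438
seg 2: a=-3, c=M2/2=149/73, d=(M3−M2)/(6·1)=-268/219, b=Δ2−h2·(2M2+M3)/6=478/219
seg 3: a=0, c=M3/2=-119/73, d=(M4−M3)/(6·3)=119/657, b=Δ3−h3·(2M3+M4)/6=568/219
t_q=21/4 → seg 2, τ=1/4; S=-3+478/219·τ+149/73·τ²+-268/219·τ³=-685/292

  seg 0: a=3 b=-1409/876 c=0 d=-17/2628
  seg 1: a=-2 b=-781/438 c=-17/292 d=613/1752
  seg 2: a=-3 b=478/219 c=149/73 d=-268/219
  seg 3: a=0 b=568/219 c=-119/73 d=119/657
S(21/4) = -685/292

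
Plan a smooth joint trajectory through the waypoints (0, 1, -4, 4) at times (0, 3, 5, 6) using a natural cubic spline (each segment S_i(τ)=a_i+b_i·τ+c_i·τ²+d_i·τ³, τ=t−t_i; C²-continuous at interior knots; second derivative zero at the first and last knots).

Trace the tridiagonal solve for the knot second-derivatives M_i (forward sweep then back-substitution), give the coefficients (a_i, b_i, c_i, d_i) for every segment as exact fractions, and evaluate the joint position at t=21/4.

  seg 0: a=0 b=199/84 c=0 d=-19/84
  seg 1: a=1 b=-157/42 c=-57/28 d=223/168
  seg 2: a=-4 b=85/21 c=83/14 d=-83/42
S(21/4) = -339/128

Δ: Δ0=1/3, Δ1=-5/2, Δ2=8
row 1: diag=10, rhs=-17; c'=1/5, d'=-17/10
row 2: denom=6−2·1/5=28/5; d'=(63−2·-17/10)/(28/5)=83/7
back: M2=83/7
back: M1=-17/10−1/5·83/7=-57/14
M: M0=0, M1=-57/14, M2=83/7, M3=0
seg 0: a=0, c=M0/2=0, d=(M1−M0)/(6·3)=-19/84, b=Δ0−h0·(2M0+M1)/6=199/84
seg 1: a=1, c=M1/2=-57/28, d=(M2−M1)/(6·2)=223/168, b=Δ1−h1·(2M1+M2)/6=-157/42
seg 2: a=-4, c=M2/2=83/14, d=(M3−M2)/(6·1)=-83/42, b=Δ2−h2·(2M2+M3)/6=85/21
t_q=21/4 → seg 2, τ=1/4; S=-4+85/21·τ+83/14·τ²+-83/42·τ³=-339/128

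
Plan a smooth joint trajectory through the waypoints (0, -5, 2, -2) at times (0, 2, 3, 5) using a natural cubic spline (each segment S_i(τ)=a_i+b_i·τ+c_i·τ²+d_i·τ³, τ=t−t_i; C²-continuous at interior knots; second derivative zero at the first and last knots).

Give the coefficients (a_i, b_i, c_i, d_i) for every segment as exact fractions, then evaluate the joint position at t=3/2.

Δ: Δ0=-5/2, Δ1=7, Δ2=-2
row 1: diag=6, rhs=57; c'=1/6, d'=19/2
row 2: denom=6−1·1/6=35/6; d'=(-54−1·19/2)/(35/6)=-381/35
back: M2=-381/35
back: M1=19/2−1/6·-381/35=396/35
M: M0=0, M1=396/35, M2=-381/35, M3=0
seg 0: a=0, c=M0/2=0, d=(M1−M0)/(6·2)=33/35, b=Δ0−h0·(2M0+M1)/6=-439/70
seg 1: a=-5, c=M1/2=198/35, d=(M2−M1)/(6·1)=-37/10, b=Δ1−h1·(2M1+M2)/6=353/70
seg 2: a=2, c=M2/2=-381/70, d=(M3−M2)/(6·2)=127/140, b=Δ2−h2·(2M2+M3)/6=184/35
t_q=3/2 → seg 0, τ=3/2; S=0+-439/70·τ+0·τ²+33/35·τ³=-249/40

  seg 0: a=0 b=-439/70 c=0 d=33/35
  seg 1: a=-5 b=353/70 c=198/35 d=-37/10
  seg 2: a=2 b=184/35 c=-381/70 d=127/140
S(3/2) = -249/40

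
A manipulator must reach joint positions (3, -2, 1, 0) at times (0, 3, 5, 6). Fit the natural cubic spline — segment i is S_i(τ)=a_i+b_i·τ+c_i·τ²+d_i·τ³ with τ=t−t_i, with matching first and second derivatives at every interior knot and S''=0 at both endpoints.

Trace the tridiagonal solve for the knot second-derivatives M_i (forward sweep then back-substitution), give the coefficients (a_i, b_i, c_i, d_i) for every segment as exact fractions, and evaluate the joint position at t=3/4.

Δ: Δ0=-5/3, Δ1=3/2, Δ2=-1
row 1: diag=10, rhs=19; c'=1/5, d'=19/10
row 2: denom=6−2·1/5=28/5; d'=(-15−2·19/10)/(28/5)=-47/14
back: M2=-47/14
back: M1=19/10−1/5·-47/14=18/7
M: M0=0, M1=18/7, M2=-47/14, M3=0
seg 0: a=3, c=M0/2=0, d=(M1−M0)/(6·3)=1/7, b=Δ0−h0·(2M0+M1)/6=-62/21
seg 1: a=-2, c=M1/2=9/7, d=(M2−M1)/(6·2)=-83/168, b=Δ1−h1·(2M1+M2)/6=19/21
seg 2: a=1, c=M2/2=-47/28, d=(M3−M2)/(6·1)=47/84, b=Δ2−h2·(2M2+M3)/6=5/42
t_q=3/4 → seg 0, τ=3/4; S=3+-62/21·τ+0·τ²+1/7·τ³=379/448

  seg 0: a=3 b=-62/21 c=0 d=1/7
  seg 1: a=-2 b=19/21 c=9/7 d=-83/168
  seg 2: a=1 b=5/42 c=-47/28 d=47/84
S(3/4) = 379/448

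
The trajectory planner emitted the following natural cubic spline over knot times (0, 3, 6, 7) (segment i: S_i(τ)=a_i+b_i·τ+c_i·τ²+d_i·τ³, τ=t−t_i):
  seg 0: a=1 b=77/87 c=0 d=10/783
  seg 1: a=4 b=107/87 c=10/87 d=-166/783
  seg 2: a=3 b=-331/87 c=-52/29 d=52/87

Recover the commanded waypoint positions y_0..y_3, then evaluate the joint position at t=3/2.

y_0=1 y_1=4 y_2=3 y_3=-2
S(3/2) = 275/116

y_0 = S_0(0) = a_0 = 1
y_1 = S_1(0) = a_1 = 4
y_2 = S_2(0) = a_2 = 3
y_3 = S_2(1) = -2
t_q=3/2 is in segment 0 (τ=3/2); S_0(τ)=275/116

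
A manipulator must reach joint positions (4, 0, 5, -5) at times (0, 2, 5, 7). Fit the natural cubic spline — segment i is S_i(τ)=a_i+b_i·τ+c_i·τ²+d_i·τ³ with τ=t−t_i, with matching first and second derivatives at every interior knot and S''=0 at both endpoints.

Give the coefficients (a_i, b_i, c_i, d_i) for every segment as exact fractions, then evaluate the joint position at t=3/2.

Δ: Δ0=-2, Δ1=5/3, Δ2=-5
row 1: diag=10, rhs=22; c'=3/10, d'=11/5
row 2: denom=10−3·3/10=91/10; d'=(-40−3·11/5)/(91/10)=-466/91
back: M2=-466/91
back: M1=11/5−3/10·-466/91=340/91
M: M0=0, M1=340/91, M2=-466/91, M3=0
seg 0: a=4, c=M0/2=0, d=(M1−M0)/(6·2)=85/273, b=Δ0−h0·(2M0+M1)/6=-886/273
seg 1: a=0, c=M1/2=170/91, d=(M2−M1)/(6·3)=-31/63, b=Δ1−h1·(2M1+M2)/6=134/273
seg 2: a=5, c=M2/2=-233/91, d=(M3−M2)/(6·2)=233/546, b=Δ2−h2·(2M2+M3)/6=-433/273
t_q=3/2 → seg 0, τ=3/2; S=4+-886/273·τ+0·τ²+85/273·τ³=19/104

  seg 0: a=4 b=-886/273 c=0 d=85/273
  seg 1: a=0 b=134/273 c=170/91 d=-31/63
  seg 2: a=5 b=-433/273 c=-233/91 d=233/546
S(3/2) = 19/104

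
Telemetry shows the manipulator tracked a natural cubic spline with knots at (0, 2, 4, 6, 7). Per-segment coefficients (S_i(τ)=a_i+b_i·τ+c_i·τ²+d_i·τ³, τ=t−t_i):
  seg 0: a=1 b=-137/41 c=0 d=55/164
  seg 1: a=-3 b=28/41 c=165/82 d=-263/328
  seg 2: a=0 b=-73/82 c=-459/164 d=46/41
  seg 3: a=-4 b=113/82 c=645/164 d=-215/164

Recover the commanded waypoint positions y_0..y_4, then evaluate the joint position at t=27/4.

y_0=1 y_1=-3 y_2=0 y_3=-4 y_4=0
S(27/4) = -13721/10496

y_0 = S_0(0) = a_0 = 1
y_1 = S_1(0) = a_1 = -3
y_2 = S_2(0) = a_2 = 0
y_3 = S_3(0) = a_3 = -4
y_4 = S_3(1) = 0
t_q=27/4 is in segment 3 (τ=3/4); S_3(τ)=-13721/10496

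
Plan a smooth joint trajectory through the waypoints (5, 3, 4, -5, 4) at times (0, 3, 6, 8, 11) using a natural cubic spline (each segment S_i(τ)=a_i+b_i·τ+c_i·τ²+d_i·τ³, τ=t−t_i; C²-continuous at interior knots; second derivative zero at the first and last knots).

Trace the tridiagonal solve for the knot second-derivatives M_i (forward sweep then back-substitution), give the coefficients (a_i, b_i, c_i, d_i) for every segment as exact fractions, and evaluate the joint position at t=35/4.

Δ: Δ0=-2/3, Δ1=1/3, Δ2=-9/2, Δ3=3
row 1: diag=12, rhs=6; c'=1/4, d'=1/2
row 2: denom=10−3·1/4=37/4; d'=(-29−3·1/2)/(37/4)=-122/37
row 3: denom=10−2·8/37=354/37; d'=(45−2·-122/37)/(354/37)=1909/354
back: M3=1909/354
back: M2=-122/37−8/37·1909/354=-790/177
back: M1=1/2−1/4·-790/177=286/177
M: M0=0, M1=286/177, M2=-790/177, M3=1909/354, M4=0
seg 0: a=5, c=M0/2=0, d=(M1−M0)/(6·3)=143/1593, b=Δ0−h0·(2M0+M1)/6=-87/59
seg 1: a=3, c=M1/2=143/177, d=(M2−M1)/(6·3)=-538/1593, b=Δ1−h1·(2M1+M2)/6=56/59
seg 2: a=4, c=M2/2=-395/177, d=(M3−M2)/(6·2)=1163/1416, b=Δ2−h2·(2M2+M3)/6=-196/59
seg 3: a=-5, c=M3/2=1909/708, d=(M4−M3)/(6·3)=-1909/6372, b=Δ3−h3·(2M3+M4)/6=-847/354
t_q=35/4 → seg 3, τ=3/4; S=-5+-847/354·τ+1909/708·τ²+-1909/6372·τ³=-81625/15104

  seg 0: a=5 b=-87/59 c=0 d=143/1593
  seg 1: a=3 b=56/59 c=143/177 d=-538/1593
  seg 2: a=4 b=-196/59 c=-395/177 d=1163/1416
  seg 3: a=-5 b=-847/354 c=1909/708 d=-1909/6372
S(35/4) = -81625/15104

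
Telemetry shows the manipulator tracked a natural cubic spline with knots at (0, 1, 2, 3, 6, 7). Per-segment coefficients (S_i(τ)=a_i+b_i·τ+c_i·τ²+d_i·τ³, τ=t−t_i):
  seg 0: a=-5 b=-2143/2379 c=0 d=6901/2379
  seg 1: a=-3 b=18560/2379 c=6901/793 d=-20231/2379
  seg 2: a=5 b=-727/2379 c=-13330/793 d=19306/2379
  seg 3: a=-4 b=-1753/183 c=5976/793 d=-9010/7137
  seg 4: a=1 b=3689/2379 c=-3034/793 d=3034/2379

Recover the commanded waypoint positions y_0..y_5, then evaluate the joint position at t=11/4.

y_0 = S_0(0) = a_0 = -5
y_1 = S_1(0) = a_1 = -3
y_2 = S_2(0) = a_2 = 5
y_3 = S_3(0) = a_3 = -4
y_4 = S_4(0) = a_4 = 1
y_5 = S_4(1) = 0
t_q=11/4 is in segment 2 (τ=3/4); S_2(τ)=-31999/25376

y_0=-5 y_1=-3 y_2=5 y_3=-4 y_4=1 y_5=0
S(11/4) = -31999/25376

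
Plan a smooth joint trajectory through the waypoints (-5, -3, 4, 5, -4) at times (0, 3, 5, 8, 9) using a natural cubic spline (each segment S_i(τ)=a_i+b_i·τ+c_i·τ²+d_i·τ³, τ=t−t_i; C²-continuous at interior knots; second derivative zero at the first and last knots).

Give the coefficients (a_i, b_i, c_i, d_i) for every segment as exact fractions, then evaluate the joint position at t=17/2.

Δ: Δ0=2/3, Δ1=7/2, Δ2=1/3, Δ3=-9
row 1: diag=10, rhs=17; c'=1/5, d'=17/10
row 2: denom=10−2·1/5=48/5; d'=(-19−2·17/10)/(48/5)=-7/3
row 3: denom=8−3·5/16=113/16; d'=(-56−3·-7/3)/(113/16)=-784/113
back: M3=-784/113
back: M2=-7/3−5/16·-784/113=-56/339
back: M1=17/10−1/5·-56/339=1175/678
M: M0=0, M1=1175/678, M2=-56/339, M3=-784/113, M4=0
seg 0: a=-5, c=M0/2=0, d=(M1−M0)/(6·3)=1175/12204, b=Δ0−h0·(2M0+M1)/6=-271/1356
seg 1: a=-3, c=M1/2=1175/1356, d=(M2−M1)/(6·2)=-143/904, b=Δ1−h1·(2M1+M2)/6=1627/678
seg 2: a=4, c=M2/2=-28/339, d=(M3−M2)/(6·3)=-1148/3051, b=Δ2−h2·(2M2+M3)/6=1345/339
seg 3: a=5, c=M3/2=-392/113, d=(M4−M3)/(6·1)=392/339, b=Δ3−h3·(2M3+M4)/6=-2267/339
t_q=17/2 → seg 3, τ=1/2; S=5+-2267/339·τ+-392/113·τ²+392/339·τ³=211/226

  seg 0: a=-5 b=-271/1356 c=0 d=1175/12204
  seg 1: a=-3 b=1627/678 c=1175/1356 d=-143/904
  seg 2: a=4 b=1345/339 c=-28/339 d=-1148/3051
  seg 3: a=5 b=-2267/339 c=-392/113 d=392/339
S(17/2) = 211/226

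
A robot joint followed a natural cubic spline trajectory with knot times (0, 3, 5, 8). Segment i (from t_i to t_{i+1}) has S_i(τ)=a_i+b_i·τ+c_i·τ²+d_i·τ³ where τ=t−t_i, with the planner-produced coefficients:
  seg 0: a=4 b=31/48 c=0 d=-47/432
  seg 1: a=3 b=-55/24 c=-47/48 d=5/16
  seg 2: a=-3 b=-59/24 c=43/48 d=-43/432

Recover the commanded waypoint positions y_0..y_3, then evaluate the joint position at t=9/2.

y_0 = S_0(0) = a_0 = 4
y_1 = S_1(0) = a_1 = 3
y_2 = S_2(0) = a_2 = -3
y_3 = S_2(3) = -5
t_q=9/2 is in segment 1 (τ=3/2); S_1(τ)=-203/128

y_0=4 y_1=3 y_2=-3 y_3=-5
S(9/2) = -203/128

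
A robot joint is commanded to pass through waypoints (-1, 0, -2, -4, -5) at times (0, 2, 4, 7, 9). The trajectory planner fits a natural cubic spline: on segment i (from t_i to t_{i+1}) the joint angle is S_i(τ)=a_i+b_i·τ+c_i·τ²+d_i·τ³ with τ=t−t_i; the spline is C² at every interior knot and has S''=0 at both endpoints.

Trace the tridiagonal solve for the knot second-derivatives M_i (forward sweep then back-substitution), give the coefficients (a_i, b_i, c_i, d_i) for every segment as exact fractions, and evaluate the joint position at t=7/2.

Δ: Δ0=1/2, Δ1=-1, Δ2=-2/3, Δ3=-1/2
row 1: diag=8, rhs=-9; c'=1/4, d'=-9/8
row 2: denom=10−2·1/4=19/2; d'=(2−2·-9/8)/(19/2)=17/38
row 3: denom=10−3·6/19=172/19; d'=(1−3·17/38)/(172/19)=-13/344
back: M3=-13/344
back: M2=17/38−6/19·-13/344=79/172
back: M1=-9/8−1/4·79/172=-853/688
M: M0=0, M1=-853/688, M2=79/172, M3=-13/344, M4=0
seg 0: a=-1, c=M0/2=0, d=(M1−M0)/(6·2)=-853/8256, b=Δ0−h0·(2M0+M1)/6=1885/2064
seg 1: a=0, c=M1/2=-853/1376, d=(M2−M1)/(6·2)=1169/8256, b=Δ1−h1·(2M1+M2)/6=-337/1032
seg 2: a=-2, c=M2/2=79/344, d=(M3−M2)/(6·3)=-19/688, b=Δ2−h2·(2M2+M3)/6=-2285/2064
seg 3: a=-4, c=M3/2=-13/688, d=(M4−M3)/(6·2)=13/4128, b=Δ3−h3·(2M3+M4)/6=-245/516
t_q=7/2 → seg 1, τ=3/2; S=0+-337/1032·τ+-853/1376·τ²+1169/8256·τ³=-30971/22016

  seg 0: a=-1 b=1885/2064 c=0 d=-853/8256
  seg 1: a=0 b=-337/1032 c=-853/1376 d=1169/8256
  seg 2: a=-2 b=-2285/2064 c=79/344 d=-19/688
  seg 3: a=-4 b=-245/516 c=-13/688 d=13/4128
S(7/2) = -30971/22016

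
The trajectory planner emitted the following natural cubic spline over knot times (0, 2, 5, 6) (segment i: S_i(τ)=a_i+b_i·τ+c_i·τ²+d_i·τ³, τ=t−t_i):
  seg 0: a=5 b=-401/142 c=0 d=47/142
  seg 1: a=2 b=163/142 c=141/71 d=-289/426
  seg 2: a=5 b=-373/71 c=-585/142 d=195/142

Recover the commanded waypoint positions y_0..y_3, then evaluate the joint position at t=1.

y_0 = S_0(0) = a_0 = 5
y_1 = S_1(0) = a_1 = 2
y_2 = S_2(0) = a_2 = 5
y_3 = S_2(1) = -3
t_q=1 is in segment 0 (τ=1); S_0(τ)=178/71

y_0=5 y_1=2 y_2=5 y_3=-3
S(1) = 178/71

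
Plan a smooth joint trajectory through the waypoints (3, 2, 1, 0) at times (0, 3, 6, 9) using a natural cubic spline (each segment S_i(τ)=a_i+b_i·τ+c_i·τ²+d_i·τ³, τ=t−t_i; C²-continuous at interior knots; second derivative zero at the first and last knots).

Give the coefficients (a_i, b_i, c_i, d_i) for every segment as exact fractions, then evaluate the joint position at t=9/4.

  seg 0: a=3 b=-1/3 c=0 d=0
  seg 1: a=2 b=-1/3 c=0 d=0
  seg 2: a=1 b=-1/3 c=0 d=0
S(9/4) = 9/4

Δ: Δ0=-1/3, Δ1=-1/3, Δ2=-1/3
row 1: diag=12, rhs=0; c'=1/4, d'=0
row 2: denom=12−3·1/4=45/4; d'=(0−3·0)/(45/4)=0
back: M2=0
back: M1=0−1/4·0=0
M: M0=0, M1=0, M2=0, M3=0
seg 0: a=3, c=M0/2=0, d=(M1−M0)/(6·3)=0, b=Δ0−h0·(2M0+M1)/6=-1/3
seg 1: a=2, c=M1/2=0, d=(M2−M1)/(6·3)=0, b=Δ1−h1·(2M1+M2)/6=-1/3
seg 2: a=1, c=M2/2=0, d=(M3−M2)/(6·3)=0, b=Δ2−h2·(2M2+M3)/6=-1/3
t_q=9/4 → seg 0, τ=9/4; S=3+-1/3·τ+0·τ²+0·τ³=9/4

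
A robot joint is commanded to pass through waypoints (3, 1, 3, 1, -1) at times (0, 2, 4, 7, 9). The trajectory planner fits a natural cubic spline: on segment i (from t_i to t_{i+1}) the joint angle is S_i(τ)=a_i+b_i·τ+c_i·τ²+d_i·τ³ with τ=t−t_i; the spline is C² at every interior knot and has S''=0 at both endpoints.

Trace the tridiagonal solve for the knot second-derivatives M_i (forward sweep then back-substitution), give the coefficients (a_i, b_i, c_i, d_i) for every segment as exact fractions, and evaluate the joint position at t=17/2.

Δ: Δ0=-1, Δ1=1, Δ2=-2/3, Δ3=-1
row 1: diag=8, rhs=12; c'=1/4, d'=3/2
row 2: denom=10−2·1/4=19/2; d'=(-10−2·3/2)/(19/2)=-26/19
row 3: denom=10−3·6/19=172/19; d'=(-2−3·-26/19)/(172/19)=10/43
back: M3=10/43
back: M2=-26/19−6/19·10/43=-62/43
back: M1=3/2−1/4·-62/43=80/43
M: M0=0, M1=80/43, M2=-62/43, M3=10/43, M4=0
seg 0: a=3, c=M0/2=0, d=(M1−M0)/(6·2)=20/129, b=Δ0−h0·(2M0+M1)/6=-209/129
seg 1: a=1, c=M1/2=40/43, d=(M2−M1)/(6·2)=-71/258, b=Δ1−h1·(2M1+M2)/6=31/129
seg 2: a=3, c=M2/2=-31/43, d=(M3−M2)/(6·3)=4/43, b=Δ2−h2·(2M2+M3)/6=85/129
seg 3: a=1, c=M3/2=5/43, d=(M4−M3)/(6·2)=-5/258, b=Δ3−h3·(2M3+M4)/6=-149/129
t_q=17/2 → seg 3, τ=3/2; S=1+-149/129·τ+5/43·τ²+-5/258·τ³=-369/688

  seg 0: a=3 b=-209/129 c=0 d=20/129
  seg 1: a=1 b=31/129 c=40/43 d=-71/258
  seg 2: a=3 b=85/129 c=-31/43 d=4/43
  seg 3: a=1 b=-149/129 c=5/43 d=-5/258
S(17/2) = -369/688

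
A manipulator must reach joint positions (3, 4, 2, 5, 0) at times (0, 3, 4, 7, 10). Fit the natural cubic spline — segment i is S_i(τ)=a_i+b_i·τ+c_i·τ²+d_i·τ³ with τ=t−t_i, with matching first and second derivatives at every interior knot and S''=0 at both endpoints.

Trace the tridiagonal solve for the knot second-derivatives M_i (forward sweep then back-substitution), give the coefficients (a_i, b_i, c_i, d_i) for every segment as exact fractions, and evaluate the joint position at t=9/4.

Δ: Δ0=1/3, Δ1=-2, Δ2=1, Δ3=-5/3
row 1: diag=8, rhs=-14; c'=1/8, d'=-7/4
row 2: denom=8−1·1/8=63/8; d'=(18−1·-7/4)/(63/8)=158/63
row 3: denom=12−3·8/21=76/7; d'=(-16−3·158/63)/(76/7)=-13/6
back: M3=-13/6
back: M2=158/63−8/21·-13/6=10/3
back: M1=-7/4−1/8·10/3=-13/6
M: M0=0, M1=-13/6, M2=10/3, M3=-13/6, M4=0
seg 0: a=3, c=M0/2=0, d=(M1−M0)/(6·3)=-13/108, b=Δ0−h0·(2M0+M1)/6=17/12
seg 1: a=4, c=M1/2=-13/12, d=(M2−M1)/(6·1)=11/12, b=Δ1−h1·(2M1+M2)/6=-11/6
seg 2: a=2, c=M2/2=5/3, d=(M3−M2)/(6·3)=-11/36, b=Δ2−h2·(2M2+M3)/6=-5/4
seg 3: a=5, c=M3/2=-13/12, d=(M4−M3)/(6·3)=13/108, b=Δ3−h3·(2M3+M4)/6=1/2
t_q=9/4 → seg 0, τ=9/4; S=3+17/12·τ+0·τ²+-13/108·τ³=1233/256

  seg 0: a=3 b=17/12 c=0 d=-13/108
  seg 1: a=4 b=-11/6 c=-13/12 d=11/12
  seg 2: a=2 b=-5/4 c=5/3 d=-11/36
  seg 3: a=5 b=1/2 c=-13/12 d=13/108
S(9/4) = 1233/256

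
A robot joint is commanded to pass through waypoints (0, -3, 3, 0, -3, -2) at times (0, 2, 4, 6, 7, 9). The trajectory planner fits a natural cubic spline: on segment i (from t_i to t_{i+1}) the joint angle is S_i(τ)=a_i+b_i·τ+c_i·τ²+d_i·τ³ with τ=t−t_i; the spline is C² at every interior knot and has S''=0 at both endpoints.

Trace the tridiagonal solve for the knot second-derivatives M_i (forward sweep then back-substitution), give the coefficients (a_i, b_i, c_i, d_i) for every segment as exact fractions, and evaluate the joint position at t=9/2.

Δ: Δ0=-3/2, Δ1=3, Δ2=-3/2, Δ3=-3, Δ4=1/2
row 1: diag=8, rhs=27; c'=1/4, d'=27/8
row 2: denom=8−2·1/4=15/2; d'=(-27−2·27/8)/(15/2)=-9/2
row 3: denom=6−2·4/15=82/15; d'=(-9−2·-9/2)/(82/15)=0
row 4: denom=6−1·15/82=477/82; d'=(21−1·0)/(477/82)=574/159
back: M4=574/159
back: M3=0−15/82·574/159=-35/53
back: M2=-9/2−4/15·-35/53=-1375/318
back: M1=27/8−1/4·-1375/318=1417/318
M: M0=0, M1=1417/318, M2=-1375/318, M3=-35/53, M4=574/159, M5=0
seg 0: a=0, c=M0/2=0, d=(M1−M0)/(6·2)=1417/3816, b=Δ0−h0·(2M0+M1)/6=-1424/477
seg 1: a=-3, c=M1/2=1417/636, d=(M2−M1)/(6·2)=-349/477, b=Δ1−h1·(2M1+M2)/6=1403/954
seg 2: a=3, c=M2/2=-1375/636, d=(M3−M2)/(6·2)=1165/3816, b=Δ2−h2·(2M2+M3)/6=1529/954
seg 3: a=0, c=M3/2=-35/106, d=(M4−M3)/(6·1)=679/954, b=Δ3−h3·(2M3+M4)/6=-1613/477
seg 4: a=-3, c=M4/2=287/159, d=(M5−M4)/(6·2)=-287/954, b=Δ4−h4·(2M4+M5)/6=-1819/954
t_q=9/2 → seg 2, τ=1/2; S=3+1529/954·τ+-1375/636·τ²+1165/3816·τ³=33571/10176

  seg 0: a=0 b=-1424/477 c=0 d=1417/3816
  seg 1: a=-3 b=1403/954 c=1417/636 d=-349/477
  seg 2: a=3 b=1529/954 c=-1375/636 d=1165/3816
  seg 3: a=0 b=-1613/477 c=-35/106 d=679/954
  seg 4: a=-3 b=-1819/954 c=287/159 d=-287/954
S(9/2) = 33571/10176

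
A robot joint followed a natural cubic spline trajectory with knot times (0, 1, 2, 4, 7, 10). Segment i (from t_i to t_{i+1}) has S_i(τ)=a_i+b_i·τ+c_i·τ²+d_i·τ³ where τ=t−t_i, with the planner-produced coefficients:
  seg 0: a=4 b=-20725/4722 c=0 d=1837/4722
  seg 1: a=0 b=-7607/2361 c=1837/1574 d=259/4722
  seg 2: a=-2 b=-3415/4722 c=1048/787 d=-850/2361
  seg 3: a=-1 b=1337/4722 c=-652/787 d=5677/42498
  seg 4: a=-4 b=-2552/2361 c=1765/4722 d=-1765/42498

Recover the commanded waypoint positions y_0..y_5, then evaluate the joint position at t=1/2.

y_0 = S_0(0) = a_0 = 4
y_1 = S_1(0) = a_1 = 0
y_2 = S_2(0) = a_2 = -2
y_3 = S_3(0) = a_3 = -1
y_4 = S_4(0) = a_4 = -4
y_5 = S_4(3) = -5
t_q=1/2 is in segment 0 (τ=1/2); S_0(τ)=23347/12592

y_0=4 y_1=0 y_2=-2 y_3=-1 y_4=-4 y_5=-5
S(1/2) = 23347/12592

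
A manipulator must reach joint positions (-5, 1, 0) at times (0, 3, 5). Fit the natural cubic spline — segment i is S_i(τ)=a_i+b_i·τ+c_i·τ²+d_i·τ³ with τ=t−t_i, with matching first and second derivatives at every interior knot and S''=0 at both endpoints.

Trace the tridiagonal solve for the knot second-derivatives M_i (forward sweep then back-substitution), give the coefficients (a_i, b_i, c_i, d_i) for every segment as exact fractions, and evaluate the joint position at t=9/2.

  seg 0: a=-5 b=11/4 c=0 d=-1/12
  seg 1: a=1 b=1/2 c=-3/4 d=1/8
S(9/2) = 31/64

Δ: Δ0=2, Δ1=-1/2
row 1: diag=10, rhs=-15; c'=1/5, d'=-3/2
back: M1=-3/2
M: M0=0, M1=-3/2, M2=0
seg 0: a=-5, c=M0/2=0, d=(M1−M0)/(6·3)=-1/12, b=Δ0−h0·(2M0+M1)/6=11/4
seg 1: a=1, c=M1/2=-3/4, d=(M2−M1)/(6·2)=1/8, b=Δ1−h1·(2M1+M2)/6=1/2
t_q=9/2 → seg 1, τ=3/2; S=1+1/2·τ+-3/4·τ²+1/8·τ³=31/64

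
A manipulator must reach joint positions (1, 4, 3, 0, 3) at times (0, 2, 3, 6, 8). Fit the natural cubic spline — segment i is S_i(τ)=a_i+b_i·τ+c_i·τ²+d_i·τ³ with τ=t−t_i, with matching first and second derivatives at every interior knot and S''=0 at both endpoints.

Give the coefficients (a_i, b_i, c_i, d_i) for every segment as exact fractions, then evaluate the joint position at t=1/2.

Δ: Δ0=3/2, Δ1=-1, Δ2=-1, Δ3=3/2
row 1: diag=6, rhs=-15; c'=1/6, d'=-5/2
row 2: denom=8−1·1/6=47/6; d'=(0−1·-5/2)/(47/6)=15/47
row 3: denom=10−3·18/47=416/47; d'=(15−3·15/47)/(416/47)=165/104
back: M3=165/104
back: M2=15/47−18/47·165/104=-15/52
back: M1=-5/2−1/6·-15/52=-255/104
M: M0=0, M1=-255/104, M2=-15/52, M3=165/104, M4=0
seg 0: a=1, c=M0/2=0, d=(M1−M0)/(6·2)=-85/416, b=Δ0−h0·(2M0+M1)/6=241/104
seg 1: a=4, c=M1/2=-255/208, d=(M2−M1)/(6·1)=75/208, b=Δ1−h1·(2M1+M2)/6=-7/52
seg 2: a=3, c=M2/2=-15/104, d=(M3−M2)/(6·3)=5/48, b=Δ2−h2·(2M2+M3)/6=-313/208
seg 3: a=0, c=M3/2=165/208, d=(M4−M3)/(6·2)=-55/416, b=Δ3−h3·(2M3+M4)/6=23/52
t_q=1/2 → seg 0, τ=1/2; S=1+241/104·τ+0·τ²+-85/416·τ³=7099/3328

  seg 0: a=1 b=241/104 c=0 d=-85/416
  seg 1: a=4 b=-7/52 c=-255/208 d=75/208
  seg 2: a=3 b=-313/208 c=-15/104 d=5/48
  seg 3: a=0 b=23/52 c=165/208 d=-55/416
S(1/2) = 7099/3328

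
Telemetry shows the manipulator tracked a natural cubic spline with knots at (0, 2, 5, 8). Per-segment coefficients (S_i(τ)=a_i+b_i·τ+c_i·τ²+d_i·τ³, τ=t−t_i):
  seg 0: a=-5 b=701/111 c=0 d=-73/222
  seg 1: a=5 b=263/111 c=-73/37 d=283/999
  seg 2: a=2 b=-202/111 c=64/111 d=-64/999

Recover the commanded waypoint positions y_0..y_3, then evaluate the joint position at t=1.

y_0=-5 y_1=5 y_2=2 y_3=0
S(1) = 73/74

y_0 = S_0(0) = a_0 = -5
y_1 = S_1(0) = a_1 = 5
y_2 = S_2(0) = a_2 = 2
y_3 = S_2(3) = 0
t_q=1 is in segment 0 (τ=1); S_0(τ)=73/74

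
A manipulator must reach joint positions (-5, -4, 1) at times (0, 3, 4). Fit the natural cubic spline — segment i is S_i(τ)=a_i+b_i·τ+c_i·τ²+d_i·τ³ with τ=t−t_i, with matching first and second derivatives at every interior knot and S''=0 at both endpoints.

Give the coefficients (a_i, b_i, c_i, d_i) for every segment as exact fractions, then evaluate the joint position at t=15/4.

  seg 0: a=-5 b=-17/12 c=0 d=7/36
  seg 1: a=-4 b=23/6 c=7/4 d=-7/12
S(15/4) = -99/256

Δ: Δ0=1/3, Δ1=5
row 1: diag=8, rhs=28; c'=1/8, d'=7/2
back: M1=7/2
M: M0=0, M1=7/2, M2=0
seg 0: a=-5, c=M0/2=0, d=(M1−M0)/(6·3)=7/36, b=Δ0−h0·(2M0+M1)/6=-17/12
seg 1: a=-4, c=M1/2=7/4, d=(M2−M1)/(6·1)=-7/12, b=Δ1−h1·(2M1+M2)/6=23/6
t_q=15/4 → seg 1, τ=3/4; S=-4+23/6·τ+7/4·τ²+-7/12·τ³=-99/256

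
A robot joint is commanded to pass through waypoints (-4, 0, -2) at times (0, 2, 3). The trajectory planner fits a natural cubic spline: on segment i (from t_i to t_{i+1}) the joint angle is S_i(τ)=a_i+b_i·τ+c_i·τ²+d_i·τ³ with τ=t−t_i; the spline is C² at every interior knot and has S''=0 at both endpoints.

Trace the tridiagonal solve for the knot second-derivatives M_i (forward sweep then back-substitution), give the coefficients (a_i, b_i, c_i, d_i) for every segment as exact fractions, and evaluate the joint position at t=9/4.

  seg 0: a=-4 b=10/3 c=0 d=-1/3
  seg 1: a=0 b=-2/3 c=-2 d=2/3
S(9/4) = -9/32

Δ: Δ0=2, Δ1=-2
row 1: diag=6, rhs=-24; c'=1/6, d'=-4
back: M1=-4
M: M0=0, M1=-4, M2=0
seg 0: a=-4, c=M0/2=0, d=(M1−M0)/(6·2)=-1/3, b=Δ0−h0·(2M0+M1)/6=10/3
seg 1: a=0, c=M1/2=-2, d=(M2−M1)/(6·1)=2/3, b=Δ1−h1·(2M1+M2)/6=-2/3
t_q=9/4 → seg 1, τ=1/4; S=0+-2/3·τ+-2·τ²+2/3·τ³=-9/32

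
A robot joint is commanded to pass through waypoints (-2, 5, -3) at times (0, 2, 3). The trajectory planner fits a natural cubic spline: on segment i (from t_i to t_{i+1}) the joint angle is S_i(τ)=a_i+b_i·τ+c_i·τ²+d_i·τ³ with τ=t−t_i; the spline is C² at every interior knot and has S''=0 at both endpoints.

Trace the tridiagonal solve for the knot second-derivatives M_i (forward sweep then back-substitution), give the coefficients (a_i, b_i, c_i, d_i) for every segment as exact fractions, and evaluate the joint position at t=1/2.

  seg 0: a=-2 b=22/3 c=0 d=-23/24
  seg 1: a=5 b=-25/6 c=-23/4 d=23/12
S(1/2) = 99/64

Δ: Δ0=7/2, Δ1=-8
row 1: diag=6, rhs=-69; c'=1/6, d'=-23/2
back: M1=-23/2
M: M0=0, M1=-23/2, M2=0
seg 0: a=-2, c=M0/2=0, d=(M1−M0)/(6·2)=-23/24, b=Δ0−h0·(2M0+M1)/6=22/3
seg 1: a=5, c=M1/2=-23/4, d=(M2−M1)/(6·1)=23/12, b=Δ1−h1·(2M1+M2)/6=-25/6
t_q=1/2 → seg 0, τ=1/2; S=-2+22/3·τ+0·τ²+-23/24·τ³=99/64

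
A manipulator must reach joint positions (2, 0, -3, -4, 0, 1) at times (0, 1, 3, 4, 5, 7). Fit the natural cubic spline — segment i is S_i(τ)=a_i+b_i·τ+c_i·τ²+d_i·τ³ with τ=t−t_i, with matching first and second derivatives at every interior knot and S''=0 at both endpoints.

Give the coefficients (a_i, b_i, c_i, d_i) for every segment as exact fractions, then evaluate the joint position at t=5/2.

  seg 0: a=2 b=-151/70 c=0 d=11/70
  seg 1: a=0 b=-59/35 c=33/70 d=-53/280
  seg 2: a=-3 b=-29/14 c=-93/140 d=243/140
  seg 3: a=-4 b=253/140 c=159/35 d=-47/20
  seg 4: a=0 b=269/70 c=-351/140 d=117/280
S(5/2) = -4719/2240

Δ: Δ0=-2, Δ1=-3/2, Δ2=-1, Δ3=4, Δ4=1/2
row 1: diag=6, rhs=3; c'=1/3, d'=1/2
row 2: denom=6−2·1/3=16/3; d'=(3−2·1/2)/(16/3)=3/8
row 3: denom=4−1·3/16=61/16; d'=(30−1·3/8)/(61/16)=474/61
row 4: denom=6−1·16/61=350/61; d'=(-21−1·474/61)/(350/61)=-351/70
back: M4=-351/70
back: M3=474/61−16/61·-351/70=318/35
back: M2=3/8−3/16·318/35=-93/70
back: M1=1/2−1/3·-93/70=33/35
M: M0=0, M1=33/35, M2=-93/70, M3=318/35, M4=-351/70, M5=0
seg 0: a=2, c=M0/2=0, d=(M1−M0)/(6·1)=11/70, b=Δ0−h0·(2M0+M1)/6=-151/70
seg 1: a=0, c=M1/2=33/70, d=(M2−M1)/(6·2)=-53/280, b=Δ1−h1·(2M1+M2)/6=-59/35
seg 2: a=-3, c=M2/2=-93/140, d=(M3−M2)/(6·1)=243/140, b=Δ2−h2·(2M2+M3)/6=-29/14
seg 3: a=-4, c=M3/2=159/35, d=(M4−M3)/(6·1)=-47/20, b=Δ3−h3·(2M3+M4)/6=253/140
seg 4: a=0, c=M4/2=-351/140, d=(M5−M4)/(6·2)=117/280, b=Δ4−h4·(2M4+M5)/6=269/70
t_q=5/2 → seg 1, τ=3/2; S=0+-59/35·τ+33/70·τ²+-53/280·τ³=-4719/2240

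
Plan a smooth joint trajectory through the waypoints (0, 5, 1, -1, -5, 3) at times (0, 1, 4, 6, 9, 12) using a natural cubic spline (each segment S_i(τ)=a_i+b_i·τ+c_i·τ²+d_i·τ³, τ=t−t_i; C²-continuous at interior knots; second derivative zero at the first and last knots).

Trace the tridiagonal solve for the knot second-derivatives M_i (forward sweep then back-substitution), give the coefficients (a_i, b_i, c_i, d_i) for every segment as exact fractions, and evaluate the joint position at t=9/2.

Δ: Δ0=5, Δ1=-4/3, Δ2=-1, Δ3=-4/3, Δ4=8/3
row 1: diag=8, rhs=-38; c'=3/8, d'=-19/4
row 2: denom=10−3·3/8=71/8; d'=(2−3·-19/4)/(71/8)=130/71
row 3: denom=10−2·16/71=678/71; d'=(-2−2·130/71)/(678/71)=-67/113
row 4: denom=12−3·71/226=2499/226; d'=(24−3·-67/113)/(2499/226)=1942/833
back: M4=1942/833
back: M3=-67/113−71/226·1942/833=-1104/833
back: M2=130/71−16/71·-1104/833=1774/833
back: M1=-19/4−3/8·1774/833=-4622/833
M: M0=0, M1=-4622/833, M2=1774/833, M3=-1104/833, M4=1942/833, M5=0
seg 0: a=0, c=M0/2=0, d=(M1−M0)/(6·1)=-2311/2499, b=Δ0−h0·(2M0+M1)/6=14806/2499
seg 1: a=5, c=M1/2=-2311/833, d=(M2−M1)/(6·3)=1066/2499, b=Δ1−h1·(2M1+M2)/6=7873/2499
seg 2: a=1, c=M2/2=887/833, d=(M3−M2)/(6·2)=-1439/4998, b=Δ2−h2·(2M2+M3)/6=-4943/2499
seg 3: a=-1, c=M3/2=-552/833, d=(M4−M3)/(6·3)=1523/7497, b=Δ3−h3·(2M3+M4)/6=-419/357
seg 4: a=-5, c=M4/2=971/833, d=(M5−M4)/(6·3)=-971/7497, b=Δ4−h4·(2M4+M5)/6=838/2499
t_q=9/2 → seg 2, τ=1/2; S=1+-4943/2499·τ+887/833·τ²+-1439/4998·τ³=3215/13328

  seg 0: a=0 b=14806/2499 c=0 d=-2311/2499
  seg 1: a=5 b=7873/2499 c=-2311/833 d=1066/2499
  seg 2: a=1 b=-4943/2499 c=887/833 d=-1439/4998
  seg 3: a=-1 b=-419/357 c=-552/833 d=1523/7497
  seg 4: a=-5 b=838/2499 c=971/833 d=-971/7497
S(9/2) = 3215/13328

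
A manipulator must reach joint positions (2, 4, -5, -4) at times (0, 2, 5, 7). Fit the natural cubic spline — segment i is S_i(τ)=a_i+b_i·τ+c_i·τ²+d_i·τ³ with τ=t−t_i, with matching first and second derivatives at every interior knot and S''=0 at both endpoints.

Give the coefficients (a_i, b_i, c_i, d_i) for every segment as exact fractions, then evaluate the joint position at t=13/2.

  seg 0: a=2 b=192/91 c=0 d=-101/364
  seg 1: a=4 b=-111/91 c=-303/182 d=5/14
  seg 2: a=-5 b=-285/182 c=141/91 d=-47/182
S(13/2) = -6893/1456

Δ: Δ0=1, Δ1=-3, Δ2=1/2
row 1: diag=10, rhs=-24; c'=3/10, d'=-12/5
row 2: denom=10−3·3/10=91/10; d'=(21−3·-12/5)/(91/10)=282/91
back: M2=282/91
back: M1=-12/5−3/10·282/91=-303/91
M: M0=0, M1=-303/91, M2=282/91, M3=0
seg 0: a=2, c=M0/2=0, d=(M1−M0)/(6·2)=-101/364, b=Δ0−h0·(2M0+M1)/6=192/91
seg 1: a=4, c=M1/2=-303/182, d=(M2−M1)/(6·3)=5/14, b=Δ1−h1·(2M1+M2)/6=-111/91
seg 2: a=-5, c=M2/2=141/91, d=(M3−M2)/(6·2)=-47/182, b=Δ2−h2·(2M2+M3)/6=-285/182
t_q=13/2 → seg 2, τ=3/2; S=-5+-285/182·τ+141/91·τ²+-47/182·τ³=-6893/1456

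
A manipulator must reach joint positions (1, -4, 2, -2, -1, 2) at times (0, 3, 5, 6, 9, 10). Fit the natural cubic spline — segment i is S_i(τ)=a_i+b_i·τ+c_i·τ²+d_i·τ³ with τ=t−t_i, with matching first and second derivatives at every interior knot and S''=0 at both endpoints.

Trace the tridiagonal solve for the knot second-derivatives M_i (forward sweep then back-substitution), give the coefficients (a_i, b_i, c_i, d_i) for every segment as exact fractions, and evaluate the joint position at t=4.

Δ: Δ0=-5/3, Δ1=3, Δ2=-4, Δ3=1/3, Δ4=3
row 1: diag=10, rhs=28; c'=1/5, d'=14/5
row 2: denom=6−2·1/5=28/5; d'=(-42−2·14/5)/(28/5)=-17/2
row 3: denom=8−1·5/28=219/28; d'=(26−1·-17/2)/(219/28)=322/73
row 4: denom=8−3·28/73=500/73; d'=(16−3·322/73)/(500/73)=101/250
back: M4=101/250
back: M3=322/73−28/73·101/250=532/125
back: M2=-17/2−5/28·532/125=-463/50
back: M1=14/5−1/5·-463/50=1163/250
M: M0=0, M1=1163/250, M2=-463/50, M3=532/125, M4=101/250, M5=0
seg 0: a=1, c=M0/2=0, d=(M1−M0)/(6·3)=1163/4500, b=Δ0−h0·(2M0+M1)/6=-5989/1500
seg 1: a=-4, c=M1/2=1163/500, d=(M2−M1)/(6·2)=-1739/1500, b=Δ1−h1·(2M1+M2)/6=2239/750
seg 2: a=2, c=M2/2=-463/100, d=(M3−M2)/(6·1)=3379/1500, b=Δ2−h2·(2M2+M3)/6=-1217/750
seg 3: a=-2, c=M3/2=266/125, d=(M4−M3)/(6·3)=-107/500, b=Δ3−h3·(2M3+M4)/6=-6187/1500
seg 4: a=-1, c=M4/2=101/500, d=(M5−M4)/(6·1)=-101/1500, b=Δ4−h4·(2M4+M5)/6=2149/750
t_q=4 → seg 1, τ=1; S=-4+2239/750·τ+1163/500·τ²+-1739/1500·τ³=19/125

  seg 0: a=1 b=-5989/1500 c=0 d=1163/4500
  seg 1: a=-4 b=2239/750 c=1163/500 d=-1739/1500
  seg 2: a=2 b=-1217/750 c=-463/100 d=3379/1500
  seg 3: a=-2 b=-6187/1500 c=266/125 d=-107/500
  seg 4: a=-1 b=2149/750 c=101/500 d=-101/1500
S(4) = 19/125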